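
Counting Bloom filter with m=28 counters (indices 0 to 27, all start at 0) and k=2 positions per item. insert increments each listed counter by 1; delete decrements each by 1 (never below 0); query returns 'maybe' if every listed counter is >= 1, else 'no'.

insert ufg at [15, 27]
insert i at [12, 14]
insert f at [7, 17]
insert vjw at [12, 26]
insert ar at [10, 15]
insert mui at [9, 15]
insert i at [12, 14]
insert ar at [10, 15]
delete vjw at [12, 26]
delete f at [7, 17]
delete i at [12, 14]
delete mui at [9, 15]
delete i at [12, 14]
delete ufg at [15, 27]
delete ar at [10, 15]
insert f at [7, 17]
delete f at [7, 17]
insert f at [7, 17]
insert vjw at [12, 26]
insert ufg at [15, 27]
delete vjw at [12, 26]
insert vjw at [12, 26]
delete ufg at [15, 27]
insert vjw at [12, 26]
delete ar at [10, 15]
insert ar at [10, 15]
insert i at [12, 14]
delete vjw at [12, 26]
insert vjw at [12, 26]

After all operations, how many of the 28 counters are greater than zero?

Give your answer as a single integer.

Answer: 7

Derivation:
Step 1: insert ufg at [15, 27] -> counters=[0,0,0,0,0,0,0,0,0,0,0,0,0,0,0,1,0,0,0,0,0,0,0,0,0,0,0,1]
Step 2: insert i at [12, 14] -> counters=[0,0,0,0,0,0,0,0,0,0,0,0,1,0,1,1,0,0,0,0,0,0,0,0,0,0,0,1]
Step 3: insert f at [7, 17] -> counters=[0,0,0,0,0,0,0,1,0,0,0,0,1,0,1,1,0,1,0,0,0,0,0,0,0,0,0,1]
Step 4: insert vjw at [12, 26] -> counters=[0,0,0,0,0,0,0,1,0,0,0,0,2,0,1,1,0,1,0,0,0,0,0,0,0,0,1,1]
Step 5: insert ar at [10, 15] -> counters=[0,0,0,0,0,0,0,1,0,0,1,0,2,0,1,2,0,1,0,0,0,0,0,0,0,0,1,1]
Step 6: insert mui at [9, 15] -> counters=[0,0,0,0,0,0,0,1,0,1,1,0,2,0,1,3,0,1,0,0,0,0,0,0,0,0,1,1]
Step 7: insert i at [12, 14] -> counters=[0,0,0,0,0,0,0,1,0,1,1,0,3,0,2,3,0,1,0,0,0,0,0,0,0,0,1,1]
Step 8: insert ar at [10, 15] -> counters=[0,0,0,0,0,0,0,1,0,1,2,0,3,0,2,4,0,1,0,0,0,0,0,0,0,0,1,1]
Step 9: delete vjw at [12, 26] -> counters=[0,0,0,0,0,0,0,1,0,1,2,0,2,0,2,4,0,1,0,0,0,0,0,0,0,0,0,1]
Step 10: delete f at [7, 17] -> counters=[0,0,0,0,0,0,0,0,0,1,2,0,2,0,2,4,0,0,0,0,0,0,0,0,0,0,0,1]
Step 11: delete i at [12, 14] -> counters=[0,0,0,0,0,0,0,0,0,1,2,0,1,0,1,4,0,0,0,0,0,0,0,0,0,0,0,1]
Step 12: delete mui at [9, 15] -> counters=[0,0,0,0,0,0,0,0,0,0,2,0,1,0,1,3,0,0,0,0,0,0,0,0,0,0,0,1]
Step 13: delete i at [12, 14] -> counters=[0,0,0,0,0,0,0,0,0,0,2,0,0,0,0,3,0,0,0,0,0,0,0,0,0,0,0,1]
Step 14: delete ufg at [15, 27] -> counters=[0,0,0,0,0,0,0,0,0,0,2,0,0,0,0,2,0,0,0,0,0,0,0,0,0,0,0,0]
Step 15: delete ar at [10, 15] -> counters=[0,0,0,0,0,0,0,0,0,0,1,0,0,0,0,1,0,0,0,0,0,0,0,0,0,0,0,0]
Step 16: insert f at [7, 17] -> counters=[0,0,0,0,0,0,0,1,0,0,1,0,0,0,0,1,0,1,0,0,0,0,0,0,0,0,0,0]
Step 17: delete f at [7, 17] -> counters=[0,0,0,0,0,0,0,0,0,0,1,0,0,0,0,1,0,0,0,0,0,0,0,0,0,0,0,0]
Step 18: insert f at [7, 17] -> counters=[0,0,0,0,0,0,0,1,0,0,1,0,0,0,0,1,0,1,0,0,0,0,0,0,0,0,0,0]
Step 19: insert vjw at [12, 26] -> counters=[0,0,0,0,0,0,0,1,0,0,1,0,1,0,0,1,0,1,0,0,0,0,0,0,0,0,1,0]
Step 20: insert ufg at [15, 27] -> counters=[0,0,0,0,0,0,0,1,0,0,1,0,1,0,0,2,0,1,0,0,0,0,0,0,0,0,1,1]
Step 21: delete vjw at [12, 26] -> counters=[0,0,0,0,0,0,0,1,0,0,1,0,0,0,0,2,0,1,0,0,0,0,0,0,0,0,0,1]
Step 22: insert vjw at [12, 26] -> counters=[0,0,0,0,0,0,0,1,0,0,1,0,1,0,0,2,0,1,0,0,0,0,0,0,0,0,1,1]
Step 23: delete ufg at [15, 27] -> counters=[0,0,0,0,0,0,0,1,0,0,1,0,1,0,0,1,0,1,0,0,0,0,0,0,0,0,1,0]
Step 24: insert vjw at [12, 26] -> counters=[0,0,0,0,0,0,0,1,0,0,1,0,2,0,0,1,0,1,0,0,0,0,0,0,0,0,2,0]
Step 25: delete ar at [10, 15] -> counters=[0,0,0,0,0,0,0,1,0,0,0,0,2,0,0,0,0,1,0,0,0,0,0,0,0,0,2,0]
Step 26: insert ar at [10, 15] -> counters=[0,0,0,0,0,0,0,1,0,0,1,0,2,0,0,1,0,1,0,0,0,0,0,0,0,0,2,0]
Step 27: insert i at [12, 14] -> counters=[0,0,0,0,0,0,0,1,0,0,1,0,3,0,1,1,0,1,0,0,0,0,0,0,0,0,2,0]
Step 28: delete vjw at [12, 26] -> counters=[0,0,0,0,0,0,0,1,0,0,1,0,2,0,1,1,0,1,0,0,0,0,0,0,0,0,1,0]
Step 29: insert vjw at [12, 26] -> counters=[0,0,0,0,0,0,0,1,0,0,1,0,3,0,1,1,0,1,0,0,0,0,0,0,0,0,2,0]
Final counters=[0,0,0,0,0,0,0,1,0,0,1,0,3,0,1,1,0,1,0,0,0,0,0,0,0,0,2,0] -> 7 nonzero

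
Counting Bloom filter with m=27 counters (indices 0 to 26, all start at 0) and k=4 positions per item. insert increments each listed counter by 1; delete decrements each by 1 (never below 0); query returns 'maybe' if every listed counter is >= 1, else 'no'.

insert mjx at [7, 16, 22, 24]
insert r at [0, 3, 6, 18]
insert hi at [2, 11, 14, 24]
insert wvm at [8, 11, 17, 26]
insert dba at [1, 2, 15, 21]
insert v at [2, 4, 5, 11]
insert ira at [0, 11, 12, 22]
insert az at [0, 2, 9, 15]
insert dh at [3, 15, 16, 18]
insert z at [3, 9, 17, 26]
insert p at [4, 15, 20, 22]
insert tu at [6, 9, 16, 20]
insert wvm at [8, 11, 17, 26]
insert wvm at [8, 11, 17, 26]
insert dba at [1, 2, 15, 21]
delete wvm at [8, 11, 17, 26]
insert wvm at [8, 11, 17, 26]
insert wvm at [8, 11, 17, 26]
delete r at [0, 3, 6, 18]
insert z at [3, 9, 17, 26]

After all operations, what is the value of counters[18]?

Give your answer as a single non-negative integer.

Step 1: insert mjx at [7, 16, 22, 24] -> counters=[0,0,0,0,0,0,0,1,0,0,0,0,0,0,0,0,1,0,0,0,0,0,1,0,1,0,0]
Step 2: insert r at [0, 3, 6, 18] -> counters=[1,0,0,1,0,0,1,1,0,0,0,0,0,0,0,0,1,0,1,0,0,0,1,0,1,0,0]
Step 3: insert hi at [2, 11, 14, 24] -> counters=[1,0,1,1,0,0,1,1,0,0,0,1,0,0,1,0,1,0,1,0,0,0,1,0,2,0,0]
Step 4: insert wvm at [8, 11, 17, 26] -> counters=[1,0,1,1,0,0,1,1,1,0,0,2,0,0,1,0,1,1,1,0,0,0,1,0,2,0,1]
Step 5: insert dba at [1, 2, 15, 21] -> counters=[1,1,2,1,0,0,1,1,1,0,0,2,0,0,1,1,1,1,1,0,0,1,1,0,2,0,1]
Step 6: insert v at [2, 4, 5, 11] -> counters=[1,1,3,1,1,1,1,1,1,0,0,3,0,0,1,1,1,1,1,0,0,1,1,0,2,0,1]
Step 7: insert ira at [0, 11, 12, 22] -> counters=[2,1,3,1,1,1,1,1,1,0,0,4,1,0,1,1,1,1,1,0,0,1,2,0,2,0,1]
Step 8: insert az at [0, 2, 9, 15] -> counters=[3,1,4,1,1,1,1,1,1,1,0,4,1,0,1,2,1,1,1,0,0,1,2,0,2,0,1]
Step 9: insert dh at [3, 15, 16, 18] -> counters=[3,1,4,2,1,1,1,1,1,1,0,4,1,0,1,3,2,1,2,0,0,1,2,0,2,0,1]
Step 10: insert z at [3, 9, 17, 26] -> counters=[3,1,4,3,1,1,1,1,1,2,0,4,1,0,1,3,2,2,2,0,0,1,2,0,2,0,2]
Step 11: insert p at [4, 15, 20, 22] -> counters=[3,1,4,3,2,1,1,1,1,2,0,4,1,0,1,4,2,2,2,0,1,1,3,0,2,0,2]
Step 12: insert tu at [6, 9, 16, 20] -> counters=[3,1,4,3,2,1,2,1,1,3,0,4,1,0,1,4,3,2,2,0,2,1,3,0,2,0,2]
Step 13: insert wvm at [8, 11, 17, 26] -> counters=[3,1,4,3,2,1,2,1,2,3,0,5,1,0,1,4,3,3,2,0,2,1,3,0,2,0,3]
Step 14: insert wvm at [8, 11, 17, 26] -> counters=[3,1,4,3,2,1,2,1,3,3,0,6,1,0,1,4,3,4,2,0,2,1,3,0,2,0,4]
Step 15: insert dba at [1, 2, 15, 21] -> counters=[3,2,5,3,2,1,2,1,3,3,0,6,1,0,1,5,3,4,2,0,2,2,3,0,2,0,4]
Step 16: delete wvm at [8, 11, 17, 26] -> counters=[3,2,5,3,2,1,2,1,2,3,0,5,1,0,1,5,3,3,2,0,2,2,3,0,2,0,3]
Step 17: insert wvm at [8, 11, 17, 26] -> counters=[3,2,5,3,2,1,2,1,3,3,0,6,1,0,1,5,3,4,2,0,2,2,3,0,2,0,4]
Step 18: insert wvm at [8, 11, 17, 26] -> counters=[3,2,5,3,2,1,2,1,4,3,0,7,1,0,1,5,3,5,2,0,2,2,3,0,2,0,5]
Step 19: delete r at [0, 3, 6, 18] -> counters=[2,2,5,2,2,1,1,1,4,3,0,7,1,0,1,5,3,5,1,0,2,2,3,0,2,0,5]
Step 20: insert z at [3, 9, 17, 26] -> counters=[2,2,5,3,2,1,1,1,4,4,0,7,1,0,1,5,3,6,1,0,2,2,3,0,2,0,6]
Final counters=[2,2,5,3,2,1,1,1,4,4,0,7,1,0,1,5,3,6,1,0,2,2,3,0,2,0,6] -> counters[18]=1

Answer: 1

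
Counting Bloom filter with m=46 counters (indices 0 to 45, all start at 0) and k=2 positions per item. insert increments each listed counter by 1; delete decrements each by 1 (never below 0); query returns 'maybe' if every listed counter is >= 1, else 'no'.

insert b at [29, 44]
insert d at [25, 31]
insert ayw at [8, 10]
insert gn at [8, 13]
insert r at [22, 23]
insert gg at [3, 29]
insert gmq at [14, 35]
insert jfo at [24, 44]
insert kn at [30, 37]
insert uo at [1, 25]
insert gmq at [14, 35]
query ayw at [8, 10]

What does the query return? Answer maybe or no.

Step 1: insert b at [29, 44] -> counters=[0,0,0,0,0,0,0,0,0,0,0,0,0,0,0,0,0,0,0,0,0,0,0,0,0,0,0,0,0,1,0,0,0,0,0,0,0,0,0,0,0,0,0,0,1,0]
Step 2: insert d at [25, 31] -> counters=[0,0,0,0,0,0,0,0,0,0,0,0,0,0,0,0,0,0,0,0,0,0,0,0,0,1,0,0,0,1,0,1,0,0,0,0,0,0,0,0,0,0,0,0,1,0]
Step 3: insert ayw at [8, 10] -> counters=[0,0,0,0,0,0,0,0,1,0,1,0,0,0,0,0,0,0,0,0,0,0,0,0,0,1,0,0,0,1,0,1,0,0,0,0,0,0,0,0,0,0,0,0,1,0]
Step 4: insert gn at [8, 13] -> counters=[0,0,0,0,0,0,0,0,2,0,1,0,0,1,0,0,0,0,0,0,0,0,0,0,0,1,0,0,0,1,0,1,0,0,0,0,0,0,0,0,0,0,0,0,1,0]
Step 5: insert r at [22, 23] -> counters=[0,0,0,0,0,0,0,0,2,0,1,0,0,1,0,0,0,0,0,0,0,0,1,1,0,1,0,0,0,1,0,1,0,0,0,0,0,0,0,0,0,0,0,0,1,0]
Step 6: insert gg at [3, 29] -> counters=[0,0,0,1,0,0,0,0,2,0,1,0,0,1,0,0,0,0,0,0,0,0,1,1,0,1,0,0,0,2,0,1,0,0,0,0,0,0,0,0,0,0,0,0,1,0]
Step 7: insert gmq at [14, 35] -> counters=[0,0,0,1,0,0,0,0,2,0,1,0,0,1,1,0,0,0,0,0,0,0,1,1,0,1,0,0,0,2,0,1,0,0,0,1,0,0,0,0,0,0,0,0,1,0]
Step 8: insert jfo at [24, 44] -> counters=[0,0,0,1,0,0,0,0,2,0,1,0,0,1,1,0,0,0,0,0,0,0,1,1,1,1,0,0,0,2,0,1,0,0,0,1,0,0,0,0,0,0,0,0,2,0]
Step 9: insert kn at [30, 37] -> counters=[0,0,0,1,0,0,0,0,2,0,1,0,0,1,1,0,0,0,0,0,0,0,1,1,1,1,0,0,0,2,1,1,0,0,0,1,0,1,0,0,0,0,0,0,2,0]
Step 10: insert uo at [1, 25] -> counters=[0,1,0,1,0,0,0,0,2,0,1,0,0,1,1,0,0,0,0,0,0,0,1,1,1,2,0,0,0,2,1,1,0,0,0,1,0,1,0,0,0,0,0,0,2,0]
Step 11: insert gmq at [14, 35] -> counters=[0,1,0,1,0,0,0,0,2,0,1,0,0,1,2,0,0,0,0,0,0,0,1,1,1,2,0,0,0,2,1,1,0,0,0,2,0,1,0,0,0,0,0,0,2,0]
Query ayw: check counters[8]=2 counters[10]=1 -> maybe

Answer: maybe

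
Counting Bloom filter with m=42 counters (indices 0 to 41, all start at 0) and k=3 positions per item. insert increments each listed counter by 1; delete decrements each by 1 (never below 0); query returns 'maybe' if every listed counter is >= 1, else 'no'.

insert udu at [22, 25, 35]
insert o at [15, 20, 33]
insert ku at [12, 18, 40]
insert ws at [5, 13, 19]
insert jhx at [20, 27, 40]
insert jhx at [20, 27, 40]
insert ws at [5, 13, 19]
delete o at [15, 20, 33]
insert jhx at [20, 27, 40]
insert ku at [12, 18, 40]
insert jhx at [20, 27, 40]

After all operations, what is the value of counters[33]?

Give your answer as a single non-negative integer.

Step 1: insert udu at [22, 25, 35] -> counters=[0,0,0,0,0,0,0,0,0,0,0,0,0,0,0,0,0,0,0,0,0,0,1,0,0,1,0,0,0,0,0,0,0,0,0,1,0,0,0,0,0,0]
Step 2: insert o at [15, 20, 33] -> counters=[0,0,0,0,0,0,0,0,0,0,0,0,0,0,0,1,0,0,0,0,1,0,1,0,0,1,0,0,0,0,0,0,0,1,0,1,0,0,0,0,0,0]
Step 3: insert ku at [12, 18, 40] -> counters=[0,0,0,0,0,0,0,0,0,0,0,0,1,0,0,1,0,0,1,0,1,0,1,0,0,1,0,0,0,0,0,0,0,1,0,1,0,0,0,0,1,0]
Step 4: insert ws at [5, 13, 19] -> counters=[0,0,0,0,0,1,0,0,0,0,0,0,1,1,0,1,0,0,1,1,1,0,1,0,0,1,0,0,0,0,0,0,0,1,0,1,0,0,0,0,1,0]
Step 5: insert jhx at [20, 27, 40] -> counters=[0,0,0,0,0,1,0,0,0,0,0,0,1,1,0,1,0,0,1,1,2,0,1,0,0,1,0,1,0,0,0,0,0,1,0,1,0,0,0,0,2,0]
Step 6: insert jhx at [20, 27, 40] -> counters=[0,0,0,0,0,1,0,0,0,0,0,0,1,1,0,1,0,0,1,1,3,0,1,0,0,1,0,2,0,0,0,0,0,1,0,1,0,0,0,0,3,0]
Step 7: insert ws at [5, 13, 19] -> counters=[0,0,0,0,0,2,0,0,0,0,0,0,1,2,0,1,0,0,1,2,3,0,1,0,0,1,0,2,0,0,0,0,0,1,0,1,0,0,0,0,3,0]
Step 8: delete o at [15, 20, 33] -> counters=[0,0,0,0,0,2,0,0,0,0,0,0,1,2,0,0,0,0,1,2,2,0,1,0,0,1,0,2,0,0,0,0,0,0,0,1,0,0,0,0,3,0]
Step 9: insert jhx at [20, 27, 40] -> counters=[0,0,0,0,0,2,0,0,0,0,0,0,1,2,0,0,0,0,1,2,3,0,1,0,0,1,0,3,0,0,0,0,0,0,0,1,0,0,0,0,4,0]
Step 10: insert ku at [12, 18, 40] -> counters=[0,0,0,0,0,2,0,0,0,0,0,0,2,2,0,0,0,0,2,2,3,0,1,0,0,1,0,3,0,0,0,0,0,0,0,1,0,0,0,0,5,0]
Step 11: insert jhx at [20, 27, 40] -> counters=[0,0,0,0,0,2,0,0,0,0,0,0,2,2,0,0,0,0,2,2,4,0,1,0,0,1,0,4,0,0,0,0,0,0,0,1,0,0,0,0,6,0]
Final counters=[0,0,0,0,0,2,0,0,0,0,0,0,2,2,0,0,0,0,2,2,4,0,1,0,0,1,0,4,0,0,0,0,0,0,0,1,0,0,0,0,6,0] -> counters[33]=0

Answer: 0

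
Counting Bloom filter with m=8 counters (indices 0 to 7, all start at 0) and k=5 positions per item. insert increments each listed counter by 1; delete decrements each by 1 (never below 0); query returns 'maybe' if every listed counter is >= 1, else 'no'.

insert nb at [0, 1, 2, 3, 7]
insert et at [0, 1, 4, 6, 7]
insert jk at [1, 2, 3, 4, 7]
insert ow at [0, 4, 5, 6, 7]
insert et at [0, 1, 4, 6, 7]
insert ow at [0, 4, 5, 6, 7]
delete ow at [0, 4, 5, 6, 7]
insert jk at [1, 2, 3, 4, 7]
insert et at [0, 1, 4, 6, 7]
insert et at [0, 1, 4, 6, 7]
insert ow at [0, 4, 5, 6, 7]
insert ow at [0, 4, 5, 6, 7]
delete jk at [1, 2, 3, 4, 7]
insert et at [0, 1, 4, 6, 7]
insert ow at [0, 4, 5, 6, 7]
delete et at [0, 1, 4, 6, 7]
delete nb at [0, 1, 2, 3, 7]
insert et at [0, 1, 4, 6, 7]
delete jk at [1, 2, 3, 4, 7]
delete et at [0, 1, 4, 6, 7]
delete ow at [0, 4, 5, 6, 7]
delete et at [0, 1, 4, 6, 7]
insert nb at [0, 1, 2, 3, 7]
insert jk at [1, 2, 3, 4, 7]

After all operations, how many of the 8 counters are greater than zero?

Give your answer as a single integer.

Step 1: insert nb at [0, 1, 2, 3, 7] -> counters=[1,1,1,1,0,0,0,1]
Step 2: insert et at [0, 1, 4, 6, 7] -> counters=[2,2,1,1,1,0,1,2]
Step 3: insert jk at [1, 2, 3, 4, 7] -> counters=[2,3,2,2,2,0,1,3]
Step 4: insert ow at [0, 4, 5, 6, 7] -> counters=[3,3,2,2,3,1,2,4]
Step 5: insert et at [0, 1, 4, 6, 7] -> counters=[4,4,2,2,4,1,3,5]
Step 6: insert ow at [0, 4, 5, 6, 7] -> counters=[5,4,2,2,5,2,4,6]
Step 7: delete ow at [0, 4, 5, 6, 7] -> counters=[4,4,2,2,4,1,3,5]
Step 8: insert jk at [1, 2, 3, 4, 7] -> counters=[4,5,3,3,5,1,3,6]
Step 9: insert et at [0, 1, 4, 6, 7] -> counters=[5,6,3,3,6,1,4,7]
Step 10: insert et at [0, 1, 4, 6, 7] -> counters=[6,7,3,3,7,1,5,8]
Step 11: insert ow at [0, 4, 5, 6, 7] -> counters=[7,7,3,3,8,2,6,9]
Step 12: insert ow at [0, 4, 5, 6, 7] -> counters=[8,7,3,3,9,3,7,10]
Step 13: delete jk at [1, 2, 3, 4, 7] -> counters=[8,6,2,2,8,3,7,9]
Step 14: insert et at [0, 1, 4, 6, 7] -> counters=[9,7,2,2,9,3,8,10]
Step 15: insert ow at [0, 4, 5, 6, 7] -> counters=[10,7,2,2,10,4,9,11]
Step 16: delete et at [0, 1, 4, 6, 7] -> counters=[9,6,2,2,9,4,8,10]
Step 17: delete nb at [0, 1, 2, 3, 7] -> counters=[8,5,1,1,9,4,8,9]
Step 18: insert et at [0, 1, 4, 6, 7] -> counters=[9,6,1,1,10,4,9,10]
Step 19: delete jk at [1, 2, 3, 4, 7] -> counters=[9,5,0,0,9,4,9,9]
Step 20: delete et at [0, 1, 4, 6, 7] -> counters=[8,4,0,0,8,4,8,8]
Step 21: delete ow at [0, 4, 5, 6, 7] -> counters=[7,4,0,0,7,3,7,7]
Step 22: delete et at [0, 1, 4, 6, 7] -> counters=[6,3,0,0,6,3,6,6]
Step 23: insert nb at [0, 1, 2, 3, 7] -> counters=[7,4,1,1,6,3,6,7]
Step 24: insert jk at [1, 2, 3, 4, 7] -> counters=[7,5,2,2,7,3,6,8]
Final counters=[7,5,2,2,7,3,6,8] -> 8 nonzero

Answer: 8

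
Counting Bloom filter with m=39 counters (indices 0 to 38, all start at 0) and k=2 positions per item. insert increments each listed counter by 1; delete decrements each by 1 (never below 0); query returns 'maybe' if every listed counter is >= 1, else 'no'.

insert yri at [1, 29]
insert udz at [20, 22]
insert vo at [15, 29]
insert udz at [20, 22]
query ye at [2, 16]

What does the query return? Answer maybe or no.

Answer: no

Derivation:
Step 1: insert yri at [1, 29] -> counters=[0,1,0,0,0,0,0,0,0,0,0,0,0,0,0,0,0,0,0,0,0,0,0,0,0,0,0,0,0,1,0,0,0,0,0,0,0,0,0]
Step 2: insert udz at [20, 22] -> counters=[0,1,0,0,0,0,0,0,0,0,0,0,0,0,0,0,0,0,0,0,1,0,1,0,0,0,0,0,0,1,0,0,0,0,0,0,0,0,0]
Step 3: insert vo at [15, 29] -> counters=[0,1,0,0,0,0,0,0,0,0,0,0,0,0,0,1,0,0,0,0,1,0,1,0,0,0,0,0,0,2,0,0,0,0,0,0,0,0,0]
Step 4: insert udz at [20, 22] -> counters=[0,1,0,0,0,0,0,0,0,0,0,0,0,0,0,1,0,0,0,0,2,0,2,0,0,0,0,0,0,2,0,0,0,0,0,0,0,0,0]
Query ye: check counters[2]=0 counters[16]=0 -> no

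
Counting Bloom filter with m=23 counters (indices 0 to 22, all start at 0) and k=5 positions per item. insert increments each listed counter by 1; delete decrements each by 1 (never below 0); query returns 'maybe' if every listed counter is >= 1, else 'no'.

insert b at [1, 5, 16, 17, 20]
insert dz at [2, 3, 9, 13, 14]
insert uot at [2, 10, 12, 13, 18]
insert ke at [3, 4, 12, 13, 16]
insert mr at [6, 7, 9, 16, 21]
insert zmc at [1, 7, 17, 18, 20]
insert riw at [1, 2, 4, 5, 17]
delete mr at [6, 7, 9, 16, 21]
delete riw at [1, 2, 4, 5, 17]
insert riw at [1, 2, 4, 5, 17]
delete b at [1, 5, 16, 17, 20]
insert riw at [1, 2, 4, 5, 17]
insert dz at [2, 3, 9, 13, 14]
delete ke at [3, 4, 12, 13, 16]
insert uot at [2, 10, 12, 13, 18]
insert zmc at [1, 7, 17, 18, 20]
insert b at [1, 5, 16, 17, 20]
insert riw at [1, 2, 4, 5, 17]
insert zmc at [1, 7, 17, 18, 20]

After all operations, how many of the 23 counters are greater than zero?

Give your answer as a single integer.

Answer: 15

Derivation:
Step 1: insert b at [1, 5, 16, 17, 20] -> counters=[0,1,0,0,0,1,0,0,0,0,0,0,0,0,0,0,1,1,0,0,1,0,0]
Step 2: insert dz at [2, 3, 9, 13, 14] -> counters=[0,1,1,1,0,1,0,0,0,1,0,0,0,1,1,0,1,1,0,0,1,0,0]
Step 3: insert uot at [2, 10, 12, 13, 18] -> counters=[0,1,2,1,0,1,0,0,0,1,1,0,1,2,1,0,1,1,1,0,1,0,0]
Step 4: insert ke at [3, 4, 12, 13, 16] -> counters=[0,1,2,2,1,1,0,0,0,1,1,0,2,3,1,0,2,1,1,0,1,0,0]
Step 5: insert mr at [6, 7, 9, 16, 21] -> counters=[0,1,2,2,1,1,1,1,0,2,1,0,2,3,1,0,3,1,1,0,1,1,0]
Step 6: insert zmc at [1, 7, 17, 18, 20] -> counters=[0,2,2,2,1,1,1,2,0,2,1,0,2,3,1,0,3,2,2,0,2,1,0]
Step 7: insert riw at [1, 2, 4, 5, 17] -> counters=[0,3,3,2,2,2,1,2,0,2,1,0,2,3,1,0,3,3,2,0,2,1,0]
Step 8: delete mr at [6, 7, 9, 16, 21] -> counters=[0,3,3,2,2,2,0,1,0,1,1,0,2,3,1,0,2,3,2,0,2,0,0]
Step 9: delete riw at [1, 2, 4, 5, 17] -> counters=[0,2,2,2,1,1,0,1,0,1,1,0,2,3,1,0,2,2,2,0,2,0,0]
Step 10: insert riw at [1, 2, 4, 5, 17] -> counters=[0,3,3,2,2,2,0,1,0,1,1,0,2,3,1,0,2,3,2,0,2,0,0]
Step 11: delete b at [1, 5, 16, 17, 20] -> counters=[0,2,3,2,2,1,0,1,0,1,1,0,2,3,1,0,1,2,2,0,1,0,0]
Step 12: insert riw at [1, 2, 4, 5, 17] -> counters=[0,3,4,2,3,2,0,1,0,1,1,0,2,3,1,0,1,3,2,0,1,0,0]
Step 13: insert dz at [2, 3, 9, 13, 14] -> counters=[0,3,5,3,3,2,0,1,0,2,1,0,2,4,2,0,1,3,2,0,1,0,0]
Step 14: delete ke at [3, 4, 12, 13, 16] -> counters=[0,3,5,2,2,2,0,1,0,2,1,0,1,3,2,0,0,3,2,0,1,0,0]
Step 15: insert uot at [2, 10, 12, 13, 18] -> counters=[0,3,6,2,2,2,0,1,0,2,2,0,2,4,2,0,0,3,3,0,1,0,0]
Step 16: insert zmc at [1, 7, 17, 18, 20] -> counters=[0,4,6,2,2,2,0,2,0,2,2,0,2,4,2,0,0,4,4,0,2,0,0]
Step 17: insert b at [1, 5, 16, 17, 20] -> counters=[0,5,6,2,2,3,0,2,0,2,2,0,2,4,2,0,1,5,4,0,3,0,0]
Step 18: insert riw at [1, 2, 4, 5, 17] -> counters=[0,6,7,2,3,4,0,2,0,2,2,0,2,4,2,0,1,6,4,0,3,0,0]
Step 19: insert zmc at [1, 7, 17, 18, 20] -> counters=[0,7,7,2,3,4,0,3,0,2,2,0,2,4,2,0,1,7,5,0,4,0,0]
Final counters=[0,7,7,2,3,4,0,3,0,2,2,0,2,4,2,0,1,7,5,0,4,0,0] -> 15 nonzero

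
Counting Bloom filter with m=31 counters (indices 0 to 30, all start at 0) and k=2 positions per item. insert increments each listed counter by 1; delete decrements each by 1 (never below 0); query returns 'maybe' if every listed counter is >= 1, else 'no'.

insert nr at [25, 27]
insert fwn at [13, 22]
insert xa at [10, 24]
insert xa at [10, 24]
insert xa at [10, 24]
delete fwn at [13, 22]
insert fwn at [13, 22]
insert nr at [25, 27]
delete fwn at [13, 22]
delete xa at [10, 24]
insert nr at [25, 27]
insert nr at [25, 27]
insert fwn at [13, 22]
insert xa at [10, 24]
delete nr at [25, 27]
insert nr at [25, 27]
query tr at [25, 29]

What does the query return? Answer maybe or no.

Step 1: insert nr at [25, 27] -> counters=[0,0,0,0,0,0,0,0,0,0,0,0,0,0,0,0,0,0,0,0,0,0,0,0,0,1,0,1,0,0,0]
Step 2: insert fwn at [13, 22] -> counters=[0,0,0,0,0,0,0,0,0,0,0,0,0,1,0,0,0,0,0,0,0,0,1,0,0,1,0,1,0,0,0]
Step 3: insert xa at [10, 24] -> counters=[0,0,0,0,0,0,0,0,0,0,1,0,0,1,0,0,0,0,0,0,0,0,1,0,1,1,0,1,0,0,0]
Step 4: insert xa at [10, 24] -> counters=[0,0,0,0,0,0,0,0,0,0,2,0,0,1,0,0,0,0,0,0,0,0,1,0,2,1,0,1,0,0,0]
Step 5: insert xa at [10, 24] -> counters=[0,0,0,0,0,0,0,0,0,0,3,0,0,1,0,0,0,0,0,0,0,0,1,0,3,1,0,1,0,0,0]
Step 6: delete fwn at [13, 22] -> counters=[0,0,0,0,0,0,0,0,0,0,3,0,0,0,0,0,0,0,0,0,0,0,0,0,3,1,0,1,0,0,0]
Step 7: insert fwn at [13, 22] -> counters=[0,0,0,0,0,0,0,0,0,0,3,0,0,1,0,0,0,0,0,0,0,0,1,0,3,1,0,1,0,0,0]
Step 8: insert nr at [25, 27] -> counters=[0,0,0,0,0,0,0,0,0,0,3,0,0,1,0,0,0,0,0,0,0,0,1,0,3,2,0,2,0,0,0]
Step 9: delete fwn at [13, 22] -> counters=[0,0,0,0,0,0,0,0,0,0,3,0,0,0,0,0,0,0,0,0,0,0,0,0,3,2,0,2,0,0,0]
Step 10: delete xa at [10, 24] -> counters=[0,0,0,0,0,0,0,0,0,0,2,0,0,0,0,0,0,0,0,0,0,0,0,0,2,2,0,2,0,0,0]
Step 11: insert nr at [25, 27] -> counters=[0,0,0,0,0,0,0,0,0,0,2,0,0,0,0,0,0,0,0,0,0,0,0,0,2,3,0,3,0,0,0]
Step 12: insert nr at [25, 27] -> counters=[0,0,0,0,0,0,0,0,0,0,2,0,0,0,0,0,0,0,0,0,0,0,0,0,2,4,0,4,0,0,0]
Step 13: insert fwn at [13, 22] -> counters=[0,0,0,0,0,0,0,0,0,0,2,0,0,1,0,0,0,0,0,0,0,0,1,0,2,4,0,4,0,0,0]
Step 14: insert xa at [10, 24] -> counters=[0,0,0,0,0,0,0,0,0,0,3,0,0,1,0,0,0,0,0,0,0,0,1,0,3,4,0,4,0,0,0]
Step 15: delete nr at [25, 27] -> counters=[0,0,0,0,0,0,0,0,0,0,3,0,0,1,0,0,0,0,0,0,0,0,1,0,3,3,0,3,0,0,0]
Step 16: insert nr at [25, 27] -> counters=[0,0,0,0,0,0,0,0,0,0,3,0,0,1,0,0,0,0,0,0,0,0,1,0,3,4,0,4,0,0,0]
Query tr: check counters[25]=4 counters[29]=0 -> no

Answer: no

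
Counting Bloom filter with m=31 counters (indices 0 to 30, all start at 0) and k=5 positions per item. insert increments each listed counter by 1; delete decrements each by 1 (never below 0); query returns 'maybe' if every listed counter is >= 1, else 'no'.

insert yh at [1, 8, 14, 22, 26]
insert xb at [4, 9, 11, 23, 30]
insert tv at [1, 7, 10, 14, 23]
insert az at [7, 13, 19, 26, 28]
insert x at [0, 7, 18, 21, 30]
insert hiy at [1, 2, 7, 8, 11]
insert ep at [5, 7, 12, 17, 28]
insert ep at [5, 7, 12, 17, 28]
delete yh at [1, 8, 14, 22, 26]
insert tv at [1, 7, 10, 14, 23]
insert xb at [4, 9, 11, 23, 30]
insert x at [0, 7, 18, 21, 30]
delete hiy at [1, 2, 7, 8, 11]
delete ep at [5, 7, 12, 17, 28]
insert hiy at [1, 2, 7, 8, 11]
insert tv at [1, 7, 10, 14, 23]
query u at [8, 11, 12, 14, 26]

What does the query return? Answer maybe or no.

Step 1: insert yh at [1, 8, 14, 22, 26] -> counters=[0,1,0,0,0,0,0,0,1,0,0,0,0,0,1,0,0,0,0,0,0,0,1,0,0,0,1,0,0,0,0]
Step 2: insert xb at [4, 9, 11, 23, 30] -> counters=[0,1,0,0,1,0,0,0,1,1,0,1,0,0,1,0,0,0,0,0,0,0,1,1,0,0,1,0,0,0,1]
Step 3: insert tv at [1, 7, 10, 14, 23] -> counters=[0,2,0,0,1,0,0,1,1,1,1,1,0,0,2,0,0,0,0,0,0,0,1,2,0,0,1,0,0,0,1]
Step 4: insert az at [7, 13, 19, 26, 28] -> counters=[0,2,0,0,1,0,0,2,1,1,1,1,0,1,2,0,0,0,0,1,0,0,1,2,0,0,2,0,1,0,1]
Step 5: insert x at [0, 7, 18, 21, 30] -> counters=[1,2,0,0,1,0,0,3,1,1,1,1,0,1,2,0,0,0,1,1,0,1,1,2,0,0,2,0,1,0,2]
Step 6: insert hiy at [1, 2, 7, 8, 11] -> counters=[1,3,1,0,1,0,0,4,2,1,1,2,0,1,2,0,0,0,1,1,0,1,1,2,0,0,2,0,1,0,2]
Step 7: insert ep at [5, 7, 12, 17, 28] -> counters=[1,3,1,0,1,1,0,5,2,1,1,2,1,1,2,0,0,1,1,1,0,1,1,2,0,0,2,0,2,0,2]
Step 8: insert ep at [5, 7, 12, 17, 28] -> counters=[1,3,1,0,1,2,0,6,2,1,1,2,2,1,2,0,0,2,1,1,0,1,1,2,0,0,2,0,3,0,2]
Step 9: delete yh at [1, 8, 14, 22, 26] -> counters=[1,2,1,0,1,2,0,6,1,1,1,2,2,1,1,0,0,2,1,1,0,1,0,2,0,0,1,0,3,0,2]
Step 10: insert tv at [1, 7, 10, 14, 23] -> counters=[1,3,1,0,1,2,0,7,1,1,2,2,2,1,2,0,0,2,1,1,0,1,0,3,0,0,1,0,3,0,2]
Step 11: insert xb at [4, 9, 11, 23, 30] -> counters=[1,3,1,0,2,2,0,7,1,2,2,3,2,1,2,0,0,2,1,1,0,1,0,4,0,0,1,0,3,0,3]
Step 12: insert x at [0, 7, 18, 21, 30] -> counters=[2,3,1,0,2,2,0,8,1,2,2,3,2,1,2,0,0,2,2,1,0,2,0,4,0,0,1,0,3,0,4]
Step 13: delete hiy at [1, 2, 7, 8, 11] -> counters=[2,2,0,0,2,2,0,7,0,2,2,2,2,1,2,0,0,2,2,1,0,2,0,4,0,0,1,0,3,0,4]
Step 14: delete ep at [5, 7, 12, 17, 28] -> counters=[2,2,0,0,2,1,0,6,0,2,2,2,1,1,2,0,0,1,2,1,0,2,0,4,0,0,1,0,2,0,4]
Step 15: insert hiy at [1, 2, 7, 8, 11] -> counters=[2,3,1,0,2,1,0,7,1,2,2,3,1,1,2,0,0,1,2,1,0,2,0,4,0,0,1,0,2,0,4]
Step 16: insert tv at [1, 7, 10, 14, 23] -> counters=[2,4,1,0,2,1,0,8,1,2,3,3,1,1,3,0,0,1,2,1,0,2,0,5,0,0,1,0,2,0,4]
Query u: check counters[8]=1 counters[11]=3 counters[12]=1 counters[14]=3 counters[26]=1 -> maybe

Answer: maybe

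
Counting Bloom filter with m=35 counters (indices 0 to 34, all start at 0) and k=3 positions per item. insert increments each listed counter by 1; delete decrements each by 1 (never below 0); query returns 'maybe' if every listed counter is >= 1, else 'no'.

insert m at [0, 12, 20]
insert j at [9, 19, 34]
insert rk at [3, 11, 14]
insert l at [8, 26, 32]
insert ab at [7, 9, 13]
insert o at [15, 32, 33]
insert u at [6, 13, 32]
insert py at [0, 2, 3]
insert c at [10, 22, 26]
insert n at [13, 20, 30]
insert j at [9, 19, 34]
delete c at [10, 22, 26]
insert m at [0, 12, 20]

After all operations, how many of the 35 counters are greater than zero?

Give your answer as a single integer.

Step 1: insert m at [0, 12, 20] -> counters=[1,0,0,0,0,0,0,0,0,0,0,0,1,0,0,0,0,0,0,0,1,0,0,0,0,0,0,0,0,0,0,0,0,0,0]
Step 2: insert j at [9, 19, 34] -> counters=[1,0,0,0,0,0,0,0,0,1,0,0,1,0,0,0,0,0,0,1,1,0,0,0,0,0,0,0,0,0,0,0,0,0,1]
Step 3: insert rk at [3, 11, 14] -> counters=[1,0,0,1,0,0,0,0,0,1,0,1,1,0,1,0,0,0,0,1,1,0,0,0,0,0,0,0,0,0,0,0,0,0,1]
Step 4: insert l at [8, 26, 32] -> counters=[1,0,0,1,0,0,0,0,1,1,0,1,1,0,1,0,0,0,0,1,1,0,0,0,0,0,1,0,0,0,0,0,1,0,1]
Step 5: insert ab at [7, 9, 13] -> counters=[1,0,0,1,0,0,0,1,1,2,0,1,1,1,1,0,0,0,0,1,1,0,0,0,0,0,1,0,0,0,0,0,1,0,1]
Step 6: insert o at [15, 32, 33] -> counters=[1,0,0,1,0,0,0,1,1,2,0,1,1,1,1,1,0,0,0,1,1,0,0,0,0,0,1,0,0,0,0,0,2,1,1]
Step 7: insert u at [6, 13, 32] -> counters=[1,0,0,1,0,0,1,1,1,2,0,1,1,2,1,1,0,0,0,1,1,0,0,0,0,0,1,0,0,0,0,0,3,1,1]
Step 8: insert py at [0, 2, 3] -> counters=[2,0,1,2,0,0,1,1,1,2,0,1,1,2,1,1,0,0,0,1,1,0,0,0,0,0,1,0,0,0,0,0,3,1,1]
Step 9: insert c at [10, 22, 26] -> counters=[2,0,1,2,0,0,1,1,1,2,1,1,1,2,1,1,0,0,0,1,1,0,1,0,0,0,2,0,0,0,0,0,3,1,1]
Step 10: insert n at [13, 20, 30] -> counters=[2,0,1,2,0,0,1,1,1,2,1,1,1,3,1,1,0,0,0,1,2,0,1,0,0,0,2,0,0,0,1,0,3,1,1]
Step 11: insert j at [9, 19, 34] -> counters=[2,0,1,2,0,0,1,1,1,3,1,1,1,3,1,1,0,0,0,2,2,0,1,0,0,0,2,0,0,0,1,0,3,1,2]
Step 12: delete c at [10, 22, 26] -> counters=[2,0,1,2,0,0,1,1,1,3,0,1,1,3,1,1,0,0,0,2,2,0,0,0,0,0,1,0,0,0,1,0,3,1,2]
Step 13: insert m at [0, 12, 20] -> counters=[3,0,1,2,0,0,1,1,1,3,0,1,2,3,1,1,0,0,0,2,3,0,0,0,0,0,1,0,0,0,1,0,3,1,2]
Final counters=[3,0,1,2,0,0,1,1,1,3,0,1,2,3,1,1,0,0,0,2,3,0,0,0,0,0,1,0,0,0,1,0,3,1,2] -> 19 nonzero

Answer: 19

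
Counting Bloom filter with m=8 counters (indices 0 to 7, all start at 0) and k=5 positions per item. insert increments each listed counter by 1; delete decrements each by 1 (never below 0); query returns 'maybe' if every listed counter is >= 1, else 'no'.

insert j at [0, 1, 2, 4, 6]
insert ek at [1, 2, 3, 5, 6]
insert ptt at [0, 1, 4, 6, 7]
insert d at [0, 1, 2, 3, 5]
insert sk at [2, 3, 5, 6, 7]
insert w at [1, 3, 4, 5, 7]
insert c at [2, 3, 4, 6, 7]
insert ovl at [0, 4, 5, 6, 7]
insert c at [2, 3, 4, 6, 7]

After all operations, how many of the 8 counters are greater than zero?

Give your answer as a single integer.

Step 1: insert j at [0, 1, 2, 4, 6] -> counters=[1,1,1,0,1,0,1,0]
Step 2: insert ek at [1, 2, 3, 5, 6] -> counters=[1,2,2,1,1,1,2,0]
Step 3: insert ptt at [0, 1, 4, 6, 7] -> counters=[2,3,2,1,2,1,3,1]
Step 4: insert d at [0, 1, 2, 3, 5] -> counters=[3,4,3,2,2,2,3,1]
Step 5: insert sk at [2, 3, 5, 6, 7] -> counters=[3,4,4,3,2,3,4,2]
Step 6: insert w at [1, 3, 4, 5, 7] -> counters=[3,5,4,4,3,4,4,3]
Step 7: insert c at [2, 3, 4, 6, 7] -> counters=[3,5,5,5,4,4,5,4]
Step 8: insert ovl at [0, 4, 5, 6, 7] -> counters=[4,5,5,5,5,5,6,5]
Step 9: insert c at [2, 3, 4, 6, 7] -> counters=[4,5,6,6,6,5,7,6]
Final counters=[4,5,6,6,6,5,7,6] -> 8 nonzero

Answer: 8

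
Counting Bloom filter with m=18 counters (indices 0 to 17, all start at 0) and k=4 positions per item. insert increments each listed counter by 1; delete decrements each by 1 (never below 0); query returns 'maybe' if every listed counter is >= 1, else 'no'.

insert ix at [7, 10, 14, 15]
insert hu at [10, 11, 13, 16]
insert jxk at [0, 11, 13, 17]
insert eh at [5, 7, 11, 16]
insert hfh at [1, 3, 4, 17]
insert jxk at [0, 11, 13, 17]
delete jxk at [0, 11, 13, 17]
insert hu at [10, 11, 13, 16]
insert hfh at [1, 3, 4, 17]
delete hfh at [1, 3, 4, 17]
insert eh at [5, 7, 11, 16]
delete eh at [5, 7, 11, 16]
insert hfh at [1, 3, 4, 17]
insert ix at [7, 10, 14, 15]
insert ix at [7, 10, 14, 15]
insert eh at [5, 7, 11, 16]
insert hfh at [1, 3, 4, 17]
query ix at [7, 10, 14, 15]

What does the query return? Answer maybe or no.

Answer: maybe

Derivation:
Step 1: insert ix at [7, 10, 14, 15] -> counters=[0,0,0,0,0,0,0,1,0,0,1,0,0,0,1,1,0,0]
Step 2: insert hu at [10, 11, 13, 16] -> counters=[0,0,0,0,0,0,0,1,0,0,2,1,0,1,1,1,1,0]
Step 3: insert jxk at [0, 11, 13, 17] -> counters=[1,0,0,0,0,0,0,1,0,0,2,2,0,2,1,1,1,1]
Step 4: insert eh at [5, 7, 11, 16] -> counters=[1,0,0,0,0,1,0,2,0,0,2,3,0,2,1,1,2,1]
Step 5: insert hfh at [1, 3, 4, 17] -> counters=[1,1,0,1,1,1,0,2,0,0,2,3,0,2,1,1,2,2]
Step 6: insert jxk at [0, 11, 13, 17] -> counters=[2,1,0,1,1,1,0,2,0,0,2,4,0,3,1,1,2,3]
Step 7: delete jxk at [0, 11, 13, 17] -> counters=[1,1,0,1,1,1,0,2,0,0,2,3,0,2,1,1,2,2]
Step 8: insert hu at [10, 11, 13, 16] -> counters=[1,1,0,1,1,1,0,2,0,0,3,4,0,3,1,1,3,2]
Step 9: insert hfh at [1, 3, 4, 17] -> counters=[1,2,0,2,2,1,0,2,0,0,3,4,0,3,1,1,3,3]
Step 10: delete hfh at [1, 3, 4, 17] -> counters=[1,1,0,1,1,1,0,2,0,0,3,4,0,3,1,1,3,2]
Step 11: insert eh at [5, 7, 11, 16] -> counters=[1,1,0,1,1,2,0,3,0,0,3,5,0,3,1,1,4,2]
Step 12: delete eh at [5, 7, 11, 16] -> counters=[1,1,0,1,1,1,0,2,0,0,3,4,0,3,1,1,3,2]
Step 13: insert hfh at [1, 3, 4, 17] -> counters=[1,2,0,2,2,1,0,2,0,0,3,4,0,3,1,1,3,3]
Step 14: insert ix at [7, 10, 14, 15] -> counters=[1,2,0,2,2,1,0,3,0,0,4,4,0,3,2,2,3,3]
Step 15: insert ix at [7, 10, 14, 15] -> counters=[1,2,0,2,2,1,0,4,0,0,5,4,0,3,3,3,3,3]
Step 16: insert eh at [5, 7, 11, 16] -> counters=[1,2,0,2,2,2,0,5,0,0,5,5,0,3,3,3,4,3]
Step 17: insert hfh at [1, 3, 4, 17] -> counters=[1,3,0,3,3,2,0,5,0,0,5,5,0,3,3,3,4,4]
Query ix: check counters[7]=5 counters[10]=5 counters[14]=3 counters[15]=3 -> maybe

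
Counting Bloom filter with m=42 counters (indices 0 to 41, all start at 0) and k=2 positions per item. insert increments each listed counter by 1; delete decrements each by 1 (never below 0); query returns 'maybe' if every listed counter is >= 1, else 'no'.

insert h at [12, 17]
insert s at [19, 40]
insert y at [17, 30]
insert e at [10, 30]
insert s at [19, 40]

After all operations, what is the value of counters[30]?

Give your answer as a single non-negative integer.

Answer: 2

Derivation:
Step 1: insert h at [12, 17] -> counters=[0,0,0,0,0,0,0,0,0,0,0,0,1,0,0,0,0,1,0,0,0,0,0,0,0,0,0,0,0,0,0,0,0,0,0,0,0,0,0,0,0,0]
Step 2: insert s at [19, 40] -> counters=[0,0,0,0,0,0,0,0,0,0,0,0,1,0,0,0,0,1,0,1,0,0,0,0,0,0,0,0,0,0,0,0,0,0,0,0,0,0,0,0,1,0]
Step 3: insert y at [17, 30] -> counters=[0,0,0,0,0,0,0,0,0,0,0,0,1,0,0,0,0,2,0,1,0,0,0,0,0,0,0,0,0,0,1,0,0,0,0,0,0,0,0,0,1,0]
Step 4: insert e at [10, 30] -> counters=[0,0,0,0,0,0,0,0,0,0,1,0,1,0,0,0,0,2,0,1,0,0,0,0,0,0,0,0,0,0,2,0,0,0,0,0,0,0,0,0,1,0]
Step 5: insert s at [19, 40] -> counters=[0,0,0,0,0,0,0,0,0,0,1,0,1,0,0,0,0,2,0,2,0,0,0,0,0,0,0,0,0,0,2,0,0,0,0,0,0,0,0,0,2,0]
Final counters=[0,0,0,0,0,0,0,0,0,0,1,0,1,0,0,0,0,2,0,2,0,0,0,0,0,0,0,0,0,0,2,0,0,0,0,0,0,0,0,0,2,0] -> counters[30]=2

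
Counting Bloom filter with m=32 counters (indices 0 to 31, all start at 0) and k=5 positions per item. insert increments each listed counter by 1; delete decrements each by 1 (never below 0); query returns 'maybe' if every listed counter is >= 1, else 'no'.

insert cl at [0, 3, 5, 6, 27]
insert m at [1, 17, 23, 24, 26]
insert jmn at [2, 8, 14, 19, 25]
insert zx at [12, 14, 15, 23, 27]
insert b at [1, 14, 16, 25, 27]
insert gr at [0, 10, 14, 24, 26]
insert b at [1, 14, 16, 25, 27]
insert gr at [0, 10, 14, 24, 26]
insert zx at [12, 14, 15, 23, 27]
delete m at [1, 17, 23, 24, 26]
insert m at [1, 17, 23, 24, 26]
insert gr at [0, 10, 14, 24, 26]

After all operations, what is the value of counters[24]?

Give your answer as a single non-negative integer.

Step 1: insert cl at [0, 3, 5, 6, 27] -> counters=[1,0,0,1,0,1,1,0,0,0,0,0,0,0,0,0,0,0,0,0,0,0,0,0,0,0,0,1,0,0,0,0]
Step 2: insert m at [1, 17, 23, 24, 26] -> counters=[1,1,0,1,0,1,1,0,0,0,0,0,0,0,0,0,0,1,0,0,0,0,0,1,1,0,1,1,0,0,0,0]
Step 3: insert jmn at [2, 8, 14, 19, 25] -> counters=[1,1,1,1,0,1,1,0,1,0,0,0,0,0,1,0,0,1,0,1,0,0,0,1,1,1,1,1,0,0,0,0]
Step 4: insert zx at [12, 14, 15, 23, 27] -> counters=[1,1,1,1,0,1,1,0,1,0,0,0,1,0,2,1,0,1,0,1,0,0,0,2,1,1,1,2,0,0,0,0]
Step 5: insert b at [1, 14, 16, 25, 27] -> counters=[1,2,1,1,0,1,1,0,1,0,0,0,1,0,3,1,1,1,0,1,0,0,0,2,1,2,1,3,0,0,0,0]
Step 6: insert gr at [0, 10, 14, 24, 26] -> counters=[2,2,1,1,0,1,1,0,1,0,1,0,1,0,4,1,1,1,0,1,0,0,0,2,2,2,2,3,0,0,0,0]
Step 7: insert b at [1, 14, 16, 25, 27] -> counters=[2,3,1,1,0,1,1,0,1,0,1,0,1,0,5,1,2,1,0,1,0,0,0,2,2,3,2,4,0,0,0,0]
Step 8: insert gr at [0, 10, 14, 24, 26] -> counters=[3,3,1,1,0,1,1,0,1,0,2,0,1,0,6,1,2,1,0,1,0,0,0,2,3,3,3,4,0,0,0,0]
Step 9: insert zx at [12, 14, 15, 23, 27] -> counters=[3,3,1,1,0,1,1,0,1,0,2,0,2,0,7,2,2,1,0,1,0,0,0,3,3,3,3,5,0,0,0,0]
Step 10: delete m at [1, 17, 23, 24, 26] -> counters=[3,2,1,1,0,1,1,0,1,0,2,0,2,0,7,2,2,0,0,1,0,0,0,2,2,3,2,5,0,0,0,0]
Step 11: insert m at [1, 17, 23, 24, 26] -> counters=[3,3,1,1,0,1,1,0,1,0,2,0,2,0,7,2,2,1,0,1,0,0,0,3,3,3,3,5,0,0,0,0]
Step 12: insert gr at [0, 10, 14, 24, 26] -> counters=[4,3,1,1,0,1,1,0,1,0,3,0,2,0,8,2,2,1,0,1,0,0,0,3,4,3,4,5,0,0,0,0]
Final counters=[4,3,1,1,0,1,1,0,1,0,3,0,2,0,8,2,2,1,0,1,0,0,0,3,4,3,4,5,0,0,0,0] -> counters[24]=4

Answer: 4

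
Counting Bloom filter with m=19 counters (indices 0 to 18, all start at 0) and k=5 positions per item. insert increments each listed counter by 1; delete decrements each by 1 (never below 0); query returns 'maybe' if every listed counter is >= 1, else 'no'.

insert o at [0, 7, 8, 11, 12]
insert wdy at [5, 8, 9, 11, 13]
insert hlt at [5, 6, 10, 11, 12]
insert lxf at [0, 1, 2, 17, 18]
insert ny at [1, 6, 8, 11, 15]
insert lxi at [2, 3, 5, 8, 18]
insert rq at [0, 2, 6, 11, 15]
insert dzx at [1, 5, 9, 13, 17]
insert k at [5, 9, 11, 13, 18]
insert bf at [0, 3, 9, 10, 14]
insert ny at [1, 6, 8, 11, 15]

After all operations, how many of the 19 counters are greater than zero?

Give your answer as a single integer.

Step 1: insert o at [0, 7, 8, 11, 12] -> counters=[1,0,0,0,0,0,0,1,1,0,0,1,1,0,0,0,0,0,0]
Step 2: insert wdy at [5, 8, 9, 11, 13] -> counters=[1,0,0,0,0,1,0,1,2,1,0,2,1,1,0,0,0,0,0]
Step 3: insert hlt at [5, 6, 10, 11, 12] -> counters=[1,0,0,0,0,2,1,1,2,1,1,3,2,1,0,0,0,0,0]
Step 4: insert lxf at [0, 1, 2, 17, 18] -> counters=[2,1,1,0,0,2,1,1,2,1,1,3,2,1,0,0,0,1,1]
Step 5: insert ny at [1, 6, 8, 11, 15] -> counters=[2,2,1,0,0,2,2,1,3,1,1,4,2,1,0,1,0,1,1]
Step 6: insert lxi at [2, 3, 5, 8, 18] -> counters=[2,2,2,1,0,3,2,1,4,1,1,4,2,1,0,1,0,1,2]
Step 7: insert rq at [0, 2, 6, 11, 15] -> counters=[3,2,3,1,0,3,3,1,4,1,1,5,2,1,0,2,0,1,2]
Step 8: insert dzx at [1, 5, 9, 13, 17] -> counters=[3,3,3,1,0,4,3,1,4,2,1,5,2,2,0,2,0,2,2]
Step 9: insert k at [5, 9, 11, 13, 18] -> counters=[3,3,3,1,0,5,3,1,4,3,1,6,2,3,0,2,0,2,3]
Step 10: insert bf at [0, 3, 9, 10, 14] -> counters=[4,3,3,2,0,5,3,1,4,4,2,6,2,3,1,2,0,2,3]
Step 11: insert ny at [1, 6, 8, 11, 15] -> counters=[4,4,3,2,0,5,4,1,5,4,2,7,2,3,1,3,0,2,3]
Final counters=[4,4,3,2,0,5,4,1,5,4,2,7,2,3,1,3,0,2,3] -> 17 nonzero

Answer: 17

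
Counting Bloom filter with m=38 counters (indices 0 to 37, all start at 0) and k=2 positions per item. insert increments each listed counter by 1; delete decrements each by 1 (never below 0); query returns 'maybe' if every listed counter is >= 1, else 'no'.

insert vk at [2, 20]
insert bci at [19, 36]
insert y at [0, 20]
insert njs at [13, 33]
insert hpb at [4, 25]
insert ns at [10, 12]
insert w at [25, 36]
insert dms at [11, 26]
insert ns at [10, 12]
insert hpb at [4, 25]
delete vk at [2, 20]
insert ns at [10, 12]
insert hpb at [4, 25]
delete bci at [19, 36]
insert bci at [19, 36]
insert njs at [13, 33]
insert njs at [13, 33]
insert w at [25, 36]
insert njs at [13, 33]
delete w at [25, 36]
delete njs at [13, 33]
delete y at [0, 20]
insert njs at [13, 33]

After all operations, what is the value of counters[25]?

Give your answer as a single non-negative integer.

Step 1: insert vk at [2, 20] -> counters=[0,0,1,0,0,0,0,0,0,0,0,0,0,0,0,0,0,0,0,0,1,0,0,0,0,0,0,0,0,0,0,0,0,0,0,0,0,0]
Step 2: insert bci at [19, 36] -> counters=[0,0,1,0,0,0,0,0,0,0,0,0,0,0,0,0,0,0,0,1,1,0,0,0,0,0,0,0,0,0,0,0,0,0,0,0,1,0]
Step 3: insert y at [0, 20] -> counters=[1,0,1,0,0,0,0,0,0,0,0,0,0,0,0,0,0,0,0,1,2,0,0,0,0,0,0,0,0,0,0,0,0,0,0,0,1,0]
Step 4: insert njs at [13, 33] -> counters=[1,0,1,0,0,0,0,0,0,0,0,0,0,1,0,0,0,0,0,1,2,0,0,0,0,0,0,0,0,0,0,0,0,1,0,0,1,0]
Step 5: insert hpb at [4, 25] -> counters=[1,0,1,0,1,0,0,0,0,0,0,0,0,1,0,0,0,0,0,1,2,0,0,0,0,1,0,0,0,0,0,0,0,1,0,0,1,0]
Step 6: insert ns at [10, 12] -> counters=[1,0,1,0,1,0,0,0,0,0,1,0,1,1,0,0,0,0,0,1,2,0,0,0,0,1,0,0,0,0,0,0,0,1,0,0,1,0]
Step 7: insert w at [25, 36] -> counters=[1,0,1,0,1,0,0,0,0,0,1,0,1,1,0,0,0,0,0,1,2,0,0,0,0,2,0,0,0,0,0,0,0,1,0,0,2,0]
Step 8: insert dms at [11, 26] -> counters=[1,0,1,0,1,0,0,0,0,0,1,1,1,1,0,0,0,0,0,1,2,0,0,0,0,2,1,0,0,0,0,0,0,1,0,0,2,0]
Step 9: insert ns at [10, 12] -> counters=[1,0,1,0,1,0,0,0,0,0,2,1,2,1,0,0,0,0,0,1,2,0,0,0,0,2,1,0,0,0,0,0,0,1,0,0,2,0]
Step 10: insert hpb at [4, 25] -> counters=[1,0,1,0,2,0,0,0,0,0,2,1,2,1,0,0,0,0,0,1,2,0,0,0,0,3,1,0,0,0,0,0,0,1,0,0,2,0]
Step 11: delete vk at [2, 20] -> counters=[1,0,0,0,2,0,0,0,0,0,2,1,2,1,0,0,0,0,0,1,1,0,0,0,0,3,1,0,0,0,0,0,0,1,0,0,2,0]
Step 12: insert ns at [10, 12] -> counters=[1,0,0,0,2,0,0,0,0,0,3,1,3,1,0,0,0,0,0,1,1,0,0,0,0,3,1,0,0,0,0,0,0,1,0,0,2,0]
Step 13: insert hpb at [4, 25] -> counters=[1,0,0,0,3,0,0,0,0,0,3,1,3,1,0,0,0,0,0,1,1,0,0,0,0,4,1,0,0,0,0,0,0,1,0,0,2,0]
Step 14: delete bci at [19, 36] -> counters=[1,0,0,0,3,0,0,0,0,0,3,1,3,1,0,0,0,0,0,0,1,0,0,0,0,4,1,0,0,0,0,0,0,1,0,0,1,0]
Step 15: insert bci at [19, 36] -> counters=[1,0,0,0,3,0,0,0,0,0,3,1,3,1,0,0,0,0,0,1,1,0,0,0,0,4,1,0,0,0,0,0,0,1,0,0,2,0]
Step 16: insert njs at [13, 33] -> counters=[1,0,0,0,3,0,0,0,0,0,3,1,3,2,0,0,0,0,0,1,1,0,0,0,0,4,1,0,0,0,0,0,0,2,0,0,2,0]
Step 17: insert njs at [13, 33] -> counters=[1,0,0,0,3,0,0,0,0,0,3,1,3,3,0,0,0,0,0,1,1,0,0,0,0,4,1,0,0,0,0,0,0,3,0,0,2,0]
Step 18: insert w at [25, 36] -> counters=[1,0,0,0,3,0,0,0,0,0,3,1,3,3,0,0,0,0,0,1,1,0,0,0,0,5,1,0,0,0,0,0,0,3,0,0,3,0]
Step 19: insert njs at [13, 33] -> counters=[1,0,0,0,3,0,0,0,0,0,3,1,3,4,0,0,0,0,0,1,1,0,0,0,0,5,1,0,0,0,0,0,0,4,0,0,3,0]
Step 20: delete w at [25, 36] -> counters=[1,0,0,0,3,0,0,0,0,0,3,1,3,4,0,0,0,0,0,1,1,0,0,0,0,4,1,0,0,0,0,0,0,4,0,0,2,0]
Step 21: delete njs at [13, 33] -> counters=[1,0,0,0,3,0,0,0,0,0,3,1,3,3,0,0,0,0,0,1,1,0,0,0,0,4,1,0,0,0,0,0,0,3,0,0,2,0]
Step 22: delete y at [0, 20] -> counters=[0,0,0,0,3,0,0,0,0,0,3,1,3,3,0,0,0,0,0,1,0,0,0,0,0,4,1,0,0,0,0,0,0,3,0,0,2,0]
Step 23: insert njs at [13, 33] -> counters=[0,0,0,0,3,0,0,0,0,0,3,1,3,4,0,0,0,0,0,1,0,0,0,0,0,4,1,0,0,0,0,0,0,4,0,0,2,0]
Final counters=[0,0,0,0,3,0,0,0,0,0,3,1,3,4,0,0,0,0,0,1,0,0,0,0,0,4,1,0,0,0,0,0,0,4,0,0,2,0] -> counters[25]=4

Answer: 4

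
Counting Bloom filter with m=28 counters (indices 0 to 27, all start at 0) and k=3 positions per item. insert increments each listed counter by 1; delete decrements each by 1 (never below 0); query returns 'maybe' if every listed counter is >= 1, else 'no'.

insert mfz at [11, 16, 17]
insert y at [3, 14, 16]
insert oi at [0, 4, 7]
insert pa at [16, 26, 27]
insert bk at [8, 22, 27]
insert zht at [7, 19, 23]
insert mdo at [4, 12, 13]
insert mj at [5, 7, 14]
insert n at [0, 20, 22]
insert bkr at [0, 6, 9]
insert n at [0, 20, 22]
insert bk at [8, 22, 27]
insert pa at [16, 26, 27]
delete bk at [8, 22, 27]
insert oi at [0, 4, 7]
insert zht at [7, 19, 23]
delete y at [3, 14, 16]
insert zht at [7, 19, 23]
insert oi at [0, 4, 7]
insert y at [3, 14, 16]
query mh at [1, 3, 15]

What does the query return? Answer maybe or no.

Step 1: insert mfz at [11, 16, 17] -> counters=[0,0,0,0,0,0,0,0,0,0,0,1,0,0,0,0,1,1,0,0,0,0,0,0,0,0,0,0]
Step 2: insert y at [3, 14, 16] -> counters=[0,0,0,1,0,0,0,0,0,0,0,1,0,0,1,0,2,1,0,0,0,0,0,0,0,0,0,0]
Step 3: insert oi at [0, 4, 7] -> counters=[1,0,0,1,1,0,0,1,0,0,0,1,0,0,1,0,2,1,0,0,0,0,0,0,0,0,0,0]
Step 4: insert pa at [16, 26, 27] -> counters=[1,0,0,1,1,0,0,1,0,0,0,1,0,0,1,0,3,1,0,0,0,0,0,0,0,0,1,1]
Step 5: insert bk at [8, 22, 27] -> counters=[1,0,0,1,1,0,0,1,1,0,0,1,0,0,1,0,3,1,0,0,0,0,1,0,0,0,1,2]
Step 6: insert zht at [7, 19, 23] -> counters=[1,0,0,1,1,0,0,2,1,0,0,1,0,0,1,0,3,1,0,1,0,0,1,1,0,0,1,2]
Step 7: insert mdo at [4, 12, 13] -> counters=[1,0,0,1,2,0,0,2,1,0,0,1,1,1,1,0,3,1,0,1,0,0,1,1,0,0,1,2]
Step 8: insert mj at [5, 7, 14] -> counters=[1,0,0,1,2,1,0,3,1,0,0,1,1,1,2,0,3,1,0,1,0,0,1,1,0,0,1,2]
Step 9: insert n at [0, 20, 22] -> counters=[2,0,0,1,2,1,0,3,1,0,0,1,1,1,2,0,3,1,0,1,1,0,2,1,0,0,1,2]
Step 10: insert bkr at [0, 6, 9] -> counters=[3,0,0,1,2,1,1,3,1,1,0,1,1,1,2,0,3,1,0,1,1,0,2,1,0,0,1,2]
Step 11: insert n at [0, 20, 22] -> counters=[4,0,0,1,2,1,1,3,1,1,0,1,1,1,2,0,3,1,0,1,2,0,3,1,0,0,1,2]
Step 12: insert bk at [8, 22, 27] -> counters=[4,0,0,1,2,1,1,3,2,1,0,1,1,1,2,0,3,1,0,1,2,0,4,1,0,0,1,3]
Step 13: insert pa at [16, 26, 27] -> counters=[4,0,0,1,2,1,1,3,2,1,0,1,1,1,2,0,4,1,0,1,2,0,4,1,0,0,2,4]
Step 14: delete bk at [8, 22, 27] -> counters=[4,0,0,1,2,1,1,3,1,1,0,1,1,1,2,0,4,1,0,1,2,0,3,1,0,0,2,3]
Step 15: insert oi at [0, 4, 7] -> counters=[5,0,0,1,3,1,1,4,1,1,0,1,1,1,2,0,4,1,0,1,2,0,3,1,0,0,2,3]
Step 16: insert zht at [7, 19, 23] -> counters=[5,0,0,1,3,1,1,5,1,1,0,1,1,1,2,0,4,1,0,2,2,0,3,2,0,0,2,3]
Step 17: delete y at [3, 14, 16] -> counters=[5,0,0,0,3,1,1,5,1,1,0,1,1,1,1,0,3,1,0,2,2,0,3,2,0,0,2,3]
Step 18: insert zht at [7, 19, 23] -> counters=[5,0,0,0,3,1,1,6,1,1,0,1,1,1,1,0,3,1,0,3,2,0,3,3,0,0,2,3]
Step 19: insert oi at [0, 4, 7] -> counters=[6,0,0,0,4,1,1,7,1,1,0,1,1,1,1,0,3,1,0,3,2,0,3,3,0,0,2,3]
Step 20: insert y at [3, 14, 16] -> counters=[6,0,0,1,4,1,1,7,1,1,0,1,1,1,2,0,4,1,0,3,2,0,3,3,0,0,2,3]
Query mh: check counters[1]=0 counters[3]=1 counters[15]=0 -> no

Answer: no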